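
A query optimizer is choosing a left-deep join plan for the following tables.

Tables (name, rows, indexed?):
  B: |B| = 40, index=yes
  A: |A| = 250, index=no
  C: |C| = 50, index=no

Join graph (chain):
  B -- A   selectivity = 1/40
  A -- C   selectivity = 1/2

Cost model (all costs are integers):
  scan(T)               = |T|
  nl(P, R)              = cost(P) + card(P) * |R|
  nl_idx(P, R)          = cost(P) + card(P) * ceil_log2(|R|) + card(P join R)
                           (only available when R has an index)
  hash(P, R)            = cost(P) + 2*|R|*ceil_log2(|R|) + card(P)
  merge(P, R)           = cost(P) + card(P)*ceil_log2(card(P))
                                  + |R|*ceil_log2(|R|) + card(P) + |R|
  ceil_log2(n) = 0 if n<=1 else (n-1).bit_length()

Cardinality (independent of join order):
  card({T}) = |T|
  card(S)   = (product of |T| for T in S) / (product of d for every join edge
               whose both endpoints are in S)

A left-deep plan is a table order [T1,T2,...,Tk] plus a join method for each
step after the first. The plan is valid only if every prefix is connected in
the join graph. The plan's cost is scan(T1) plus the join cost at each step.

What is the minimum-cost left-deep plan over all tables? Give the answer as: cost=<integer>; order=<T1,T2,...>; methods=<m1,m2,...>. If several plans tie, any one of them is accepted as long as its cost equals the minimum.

cost=1830; order=A,B,C; methods=hash,hash

Selinger DP (subsets sized 1..n):
  {B}: scan cost=40, card=40
  {A}: scan cost=250, card=250
  {C}: scan cost=50, card=50
  {AB}: card=250; try (B,hash)→980, (B,nl_idx)→2000, (A,merge)→2570, (B,merge)→2780, (A,hash)→4080, (A,nl)→10040 …(+1); best=980 via (B,hash)
  {AC}: card=6250; try (C,hash)→1100, (A,merge)→2650, (C,merge)→2850, (A,hash)→4100, (A,nl)→12550, (C,nl)→12750; best=1100 via (C,hash)
  {ABC}: card=6250; try (C,hash)→1830, (C,merge)→3580, (B,hash)→7830, (C,nl)→13480, (B,nl_idx)→44850, (B,merge)→88880 …(+1); best=1830 via (C,hash)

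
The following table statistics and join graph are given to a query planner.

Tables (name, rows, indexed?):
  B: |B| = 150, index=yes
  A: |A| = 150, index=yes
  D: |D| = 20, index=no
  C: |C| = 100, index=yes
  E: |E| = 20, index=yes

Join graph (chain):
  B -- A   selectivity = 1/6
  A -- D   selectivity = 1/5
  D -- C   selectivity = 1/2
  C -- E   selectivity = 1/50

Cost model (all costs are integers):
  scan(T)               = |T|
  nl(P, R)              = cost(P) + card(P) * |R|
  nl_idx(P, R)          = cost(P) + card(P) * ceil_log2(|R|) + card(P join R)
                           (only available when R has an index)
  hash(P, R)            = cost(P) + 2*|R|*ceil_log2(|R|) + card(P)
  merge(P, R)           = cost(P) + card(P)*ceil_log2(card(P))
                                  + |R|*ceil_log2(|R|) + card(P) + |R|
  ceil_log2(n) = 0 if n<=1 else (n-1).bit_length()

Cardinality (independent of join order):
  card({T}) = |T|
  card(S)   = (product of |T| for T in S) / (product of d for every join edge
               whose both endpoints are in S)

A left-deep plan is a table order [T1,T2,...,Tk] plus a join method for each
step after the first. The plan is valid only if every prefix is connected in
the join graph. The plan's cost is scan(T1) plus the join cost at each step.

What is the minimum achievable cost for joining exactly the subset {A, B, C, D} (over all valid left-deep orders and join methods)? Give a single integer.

19900

Selinger DP over subsets of {A,B,C,D}:
  {B}: scan cost=150, card=150
  {A}: scan cost=150, card=150
  {D}: scan cost=20, card=20
  {C}: scan cost=100, card=100
  {AB}: card=3750; try (B,hash)→2700, (A,hash)→2700, (B,merge)→2850, (A,merge)→2850, (B,nl_idx)→5100, (A,nl_idx)→5100 …(+2); best=2700 via (B,hash)
  {AD}: card=600; try (D,hash)→500, (A,nl_idx)→780, (A,merge)→1490, (D,merge)→1620, (A,hash)→2440, (A,nl)→3020 …(+1); best=500 via (D,hash)
  {CD}: card=1000; try (D,hash)→400, (C,merge)→940, (D,merge)→1020, (C,nl_idx)→1160, (C,hash)→1440, (C,nl)→2020 …(+1); best=400 via (D,hash)
  {ABD}: card=15000; try (B,hash)→3500, (D,hash)→6650, (B,merge)→8450, (B,nl_idx)→20300, (D,merge)→51570, (D,nl)→77700 …(+1); best=3500 via (B,hash)
  {ACD}: card=30000; try (C,hash)→2500, (A,hash)→3800, (C,merge)→7900, (A,merge)→12750, (C,nl_idx)→34700, (A,nl_idx)→38400 …(+2); best=2500 via (C,hash)
  {ABCD}: card=750000; try (C,hash)→19900, (B,hash)→34900, (C,merge)→229300, (B,merge)→483850, (C,nl_idx)→858500, (B,nl_idx)→992500 …(+2); best=19900 via (C,hash)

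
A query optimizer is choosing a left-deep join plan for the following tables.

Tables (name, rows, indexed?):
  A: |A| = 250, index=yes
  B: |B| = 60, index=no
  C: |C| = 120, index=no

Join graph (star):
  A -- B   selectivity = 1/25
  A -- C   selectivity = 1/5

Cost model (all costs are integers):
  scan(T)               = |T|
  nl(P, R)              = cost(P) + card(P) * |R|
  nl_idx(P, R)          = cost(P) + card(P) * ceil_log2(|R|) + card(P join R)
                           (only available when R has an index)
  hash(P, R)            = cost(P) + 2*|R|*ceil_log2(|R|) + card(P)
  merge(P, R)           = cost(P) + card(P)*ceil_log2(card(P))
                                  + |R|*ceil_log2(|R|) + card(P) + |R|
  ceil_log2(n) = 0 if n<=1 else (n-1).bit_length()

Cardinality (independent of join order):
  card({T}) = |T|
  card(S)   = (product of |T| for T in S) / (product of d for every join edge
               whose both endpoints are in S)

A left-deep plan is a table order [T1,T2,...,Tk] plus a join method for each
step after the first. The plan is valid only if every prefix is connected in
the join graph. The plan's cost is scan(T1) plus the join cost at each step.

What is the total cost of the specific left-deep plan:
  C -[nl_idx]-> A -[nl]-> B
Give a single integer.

step 1: scan C: cost=120, card=120
step 2: join A via nl_idx
    card(P join A) = 120*250/(5) = 6000
    cost = 120 + 120*8 + 6000 = 7080
step 3: join B via nl
    card(P join B) = 6000*60/(25) = 14400
    cost = 7080 + 6000*60 = 367080

367080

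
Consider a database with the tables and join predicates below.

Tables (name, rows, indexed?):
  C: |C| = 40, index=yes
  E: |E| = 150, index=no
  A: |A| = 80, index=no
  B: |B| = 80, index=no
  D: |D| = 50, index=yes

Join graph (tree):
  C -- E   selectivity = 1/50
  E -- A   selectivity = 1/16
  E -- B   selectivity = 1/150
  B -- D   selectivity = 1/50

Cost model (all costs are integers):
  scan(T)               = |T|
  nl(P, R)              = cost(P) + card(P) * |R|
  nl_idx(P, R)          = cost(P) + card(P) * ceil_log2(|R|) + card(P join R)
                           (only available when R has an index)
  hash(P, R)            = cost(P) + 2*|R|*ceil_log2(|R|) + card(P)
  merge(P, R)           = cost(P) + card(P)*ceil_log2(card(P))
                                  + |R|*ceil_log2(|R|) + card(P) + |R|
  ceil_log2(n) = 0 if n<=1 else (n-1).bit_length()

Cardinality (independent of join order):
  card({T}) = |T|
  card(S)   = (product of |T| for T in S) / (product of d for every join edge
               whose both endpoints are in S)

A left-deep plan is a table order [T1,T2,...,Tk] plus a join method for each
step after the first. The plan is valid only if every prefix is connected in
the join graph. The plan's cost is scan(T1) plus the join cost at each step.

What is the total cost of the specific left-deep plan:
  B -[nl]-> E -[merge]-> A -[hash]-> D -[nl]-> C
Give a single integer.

30360

step 1: scan B: cost=80, card=80
step 2: join E via nl
    card(P join E) = 80*150/(150) = 80
    cost = 80 + 80*150 = 12080
step 3: join A via merge
    card(P join A) = 80*80/(16) = 400
    cost = 12080 + 80*7 + 80*7 + 80 + 80 = 13360
step 4: join D via hash
    card(P join D) = 400*50/(50) = 400
    cost = 13360 + 2*50*6 + 400 = 14360
step 5: join C via nl
    card(P join C) = 400*40/(50) = 320
    cost = 14360 + 400*40 = 30360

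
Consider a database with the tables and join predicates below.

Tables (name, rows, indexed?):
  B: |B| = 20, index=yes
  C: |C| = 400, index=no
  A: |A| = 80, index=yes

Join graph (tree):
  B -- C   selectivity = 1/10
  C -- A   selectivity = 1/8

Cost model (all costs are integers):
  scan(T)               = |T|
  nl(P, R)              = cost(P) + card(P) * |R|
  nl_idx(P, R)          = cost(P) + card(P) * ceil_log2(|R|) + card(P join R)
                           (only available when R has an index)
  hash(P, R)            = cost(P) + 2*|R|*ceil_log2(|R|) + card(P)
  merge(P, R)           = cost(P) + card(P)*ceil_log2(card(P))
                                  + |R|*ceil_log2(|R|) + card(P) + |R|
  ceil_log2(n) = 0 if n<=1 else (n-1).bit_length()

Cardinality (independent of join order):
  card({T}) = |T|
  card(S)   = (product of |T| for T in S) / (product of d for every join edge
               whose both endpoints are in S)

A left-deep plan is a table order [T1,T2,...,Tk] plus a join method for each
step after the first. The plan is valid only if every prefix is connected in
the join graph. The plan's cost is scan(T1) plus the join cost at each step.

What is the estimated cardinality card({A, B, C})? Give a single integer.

8000

Tables in S: A(80), B(20), C(400)
Edges inside S: B-C(d=10), C-A(d=8)
numerator = 80 * 20 * 400 = 640000
denominator = 10 * 8 = 80
card(S) = 640000 / 80 = 8000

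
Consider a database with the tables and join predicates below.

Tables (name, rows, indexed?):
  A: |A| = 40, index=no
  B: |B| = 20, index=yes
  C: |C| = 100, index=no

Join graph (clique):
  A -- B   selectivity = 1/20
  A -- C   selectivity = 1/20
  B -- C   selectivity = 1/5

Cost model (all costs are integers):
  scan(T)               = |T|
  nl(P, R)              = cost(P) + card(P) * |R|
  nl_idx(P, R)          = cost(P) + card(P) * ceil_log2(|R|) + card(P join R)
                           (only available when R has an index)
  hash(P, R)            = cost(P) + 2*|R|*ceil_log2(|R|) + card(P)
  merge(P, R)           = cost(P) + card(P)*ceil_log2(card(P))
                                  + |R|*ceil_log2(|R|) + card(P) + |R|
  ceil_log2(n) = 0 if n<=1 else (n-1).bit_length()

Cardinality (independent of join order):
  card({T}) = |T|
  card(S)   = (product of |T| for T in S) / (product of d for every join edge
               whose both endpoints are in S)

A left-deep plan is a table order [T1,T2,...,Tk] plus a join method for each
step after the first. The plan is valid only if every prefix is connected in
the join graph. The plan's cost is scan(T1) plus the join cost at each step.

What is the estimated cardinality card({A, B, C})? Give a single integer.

Tables in S: A(40), B(20), C(100)
Edges inside S: A-B(d=20), A-C(d=20), B-C(d=5)
numerator = 40 * 20 * 100 = 80000
denominator = 20 * 20 * 5 = 2000
card(S) = 80000 / 2000 = 40

40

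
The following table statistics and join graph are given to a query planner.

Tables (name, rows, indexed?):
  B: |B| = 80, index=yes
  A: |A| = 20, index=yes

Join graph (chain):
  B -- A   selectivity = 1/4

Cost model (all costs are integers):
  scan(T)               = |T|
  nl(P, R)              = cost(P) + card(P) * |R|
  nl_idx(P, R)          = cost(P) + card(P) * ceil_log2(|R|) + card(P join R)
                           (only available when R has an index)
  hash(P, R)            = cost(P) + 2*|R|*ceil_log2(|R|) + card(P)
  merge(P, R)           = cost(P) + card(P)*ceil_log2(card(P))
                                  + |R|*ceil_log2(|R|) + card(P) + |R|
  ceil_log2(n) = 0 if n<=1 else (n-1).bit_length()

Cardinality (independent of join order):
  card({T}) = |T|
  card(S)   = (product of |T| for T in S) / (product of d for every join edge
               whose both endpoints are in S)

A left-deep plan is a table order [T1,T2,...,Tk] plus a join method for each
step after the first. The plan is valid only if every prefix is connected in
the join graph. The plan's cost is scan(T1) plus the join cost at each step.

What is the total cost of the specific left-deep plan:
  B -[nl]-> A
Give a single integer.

step 1: scan B: cost=80, card=80
step 2: join A via nl
    card(P join A) = 80*20/(4) = 400
    cost = 80 + 80*20 = 1680

1680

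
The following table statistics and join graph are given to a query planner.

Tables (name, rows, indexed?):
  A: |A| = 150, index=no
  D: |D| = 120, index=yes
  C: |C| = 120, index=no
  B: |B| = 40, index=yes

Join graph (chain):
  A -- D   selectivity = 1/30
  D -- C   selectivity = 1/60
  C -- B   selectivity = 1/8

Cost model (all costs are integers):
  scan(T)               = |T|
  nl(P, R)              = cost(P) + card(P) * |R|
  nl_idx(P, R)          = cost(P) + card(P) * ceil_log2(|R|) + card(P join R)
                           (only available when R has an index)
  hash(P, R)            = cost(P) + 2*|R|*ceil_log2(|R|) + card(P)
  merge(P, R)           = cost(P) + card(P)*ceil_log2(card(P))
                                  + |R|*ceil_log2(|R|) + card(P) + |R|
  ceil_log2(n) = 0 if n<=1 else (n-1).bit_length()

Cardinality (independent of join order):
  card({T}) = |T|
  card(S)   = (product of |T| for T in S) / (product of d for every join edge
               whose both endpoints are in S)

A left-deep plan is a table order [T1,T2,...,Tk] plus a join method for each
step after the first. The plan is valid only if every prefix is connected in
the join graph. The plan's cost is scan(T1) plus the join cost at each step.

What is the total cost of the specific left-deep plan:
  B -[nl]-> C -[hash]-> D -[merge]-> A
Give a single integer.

22870

step 1: scan B: cost=40, card=40
step 2: join C via nl
    card(P join C) = 40*120/(8) = 600
    cost = 40 + 40*120 = 4840
step 3: join D via hash
    card(P join D) = 600*120/(60) = 1200
    cost = 4840 + 2*120*7 + 600 = 7120
step 4: join A via merge
    card(P join A) = 1200*150/(30) = 6000
    cost = 7120 + 1200*11 + 150*8 + 1200 + 150 = 22870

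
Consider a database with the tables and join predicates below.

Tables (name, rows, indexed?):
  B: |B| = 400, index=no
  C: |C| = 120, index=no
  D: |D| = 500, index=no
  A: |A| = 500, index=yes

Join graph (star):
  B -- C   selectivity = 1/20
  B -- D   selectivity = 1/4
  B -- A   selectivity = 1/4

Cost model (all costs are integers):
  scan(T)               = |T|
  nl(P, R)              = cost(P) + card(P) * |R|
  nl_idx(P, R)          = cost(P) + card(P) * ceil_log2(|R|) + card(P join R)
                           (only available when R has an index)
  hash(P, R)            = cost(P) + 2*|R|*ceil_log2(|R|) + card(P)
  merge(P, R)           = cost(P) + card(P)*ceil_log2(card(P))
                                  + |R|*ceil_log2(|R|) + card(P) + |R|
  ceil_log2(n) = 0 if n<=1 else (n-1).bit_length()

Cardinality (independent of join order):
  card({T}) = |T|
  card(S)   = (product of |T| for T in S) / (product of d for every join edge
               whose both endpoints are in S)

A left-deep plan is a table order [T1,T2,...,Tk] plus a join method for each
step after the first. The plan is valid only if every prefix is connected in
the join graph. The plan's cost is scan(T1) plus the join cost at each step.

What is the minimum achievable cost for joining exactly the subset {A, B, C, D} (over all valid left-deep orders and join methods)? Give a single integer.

Selinger DP over subsets of {A,B,C,D}:
  {B}: scan cost=400, card=400
  {C}: scan cost=120, card=120
  {D}: scan cost=500, card=500
  {A}: scan cost=500, card=500
  {BC}: card=2400; try (C,hash)→2480, (B,merge)→5080, (C,merge)→5360, (B,hash)→7440, (B,nl)→48120, (C,nl)→48400; best=2480 via (C,hash)
  {BD}: card=50000; try (B,hash)→8200, (D,merge)→9400, (B,merge)→9500, (D,hash)→9800, (D,nl)→200400, (B,nl)→200500; best=8200 via (B,hash)
  {AB}: card=50000; try (B,hash)→8200, (A,merge)→9400, (B,merge)→9500, (A,hash)→9800, (A,nl_idx)→54000, (A,nl)→200400 …(+1); best=8200 via (B,hash)
  {BCD}: card=300000; try (D,hash)→13880, (D,merge)→38680, (C,hash)→59880, (C,merge)→859160, (D,nl)→1202480, (C,nl)→6008200; best=13880 via (D,hash)
  {ABC}: card=300000; try (A,hash)→13880, (A,merge)→38680, (C,hash)→59880, (A,nl_idx)→324080, (C,merge)→859160, (A,nl)→1202480 …(+1); best=13880 via (A,hash)
  {ABD}: card=6250000; try (D,hash)→67200, (A,hash)→67200, (D,merge)→863200, (A,merge)→863200, (A,nl_idx)→6708200, (D,nl)→25008200 …(+1); best=67200 via (D,hash)
  {ABCD}: card=37500000; try (D,hash)→322880, (A,hash)→322880, (D,merge)→6018880, (A,merge)→6018880, (C,hash)→6318880, (A,nl_idx)→40213880 …(+4); best=322880 via (D,hash)

322880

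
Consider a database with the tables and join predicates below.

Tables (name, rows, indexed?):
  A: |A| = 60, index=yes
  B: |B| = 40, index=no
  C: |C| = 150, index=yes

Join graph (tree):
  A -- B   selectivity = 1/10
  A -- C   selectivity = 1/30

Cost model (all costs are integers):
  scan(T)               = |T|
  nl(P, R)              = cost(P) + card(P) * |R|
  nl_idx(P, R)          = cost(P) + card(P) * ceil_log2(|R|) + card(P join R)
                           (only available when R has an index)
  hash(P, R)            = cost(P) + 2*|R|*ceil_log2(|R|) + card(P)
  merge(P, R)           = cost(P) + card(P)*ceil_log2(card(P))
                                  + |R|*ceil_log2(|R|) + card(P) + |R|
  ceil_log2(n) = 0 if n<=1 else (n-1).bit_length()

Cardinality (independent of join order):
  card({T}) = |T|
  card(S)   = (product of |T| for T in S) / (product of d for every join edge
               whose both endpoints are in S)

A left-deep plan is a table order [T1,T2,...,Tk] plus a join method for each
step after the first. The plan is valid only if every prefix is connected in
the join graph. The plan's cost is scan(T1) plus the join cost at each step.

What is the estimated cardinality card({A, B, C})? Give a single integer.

1200

Tables in S: A(60), B(40), C(150)
Edges inside S: A-B(d=10), A-C(d=30)
numerator = 60 * 40 * 150 = 360000
denominator = 10 * 30 = 300
card(S) = 360000 / 300 = 1200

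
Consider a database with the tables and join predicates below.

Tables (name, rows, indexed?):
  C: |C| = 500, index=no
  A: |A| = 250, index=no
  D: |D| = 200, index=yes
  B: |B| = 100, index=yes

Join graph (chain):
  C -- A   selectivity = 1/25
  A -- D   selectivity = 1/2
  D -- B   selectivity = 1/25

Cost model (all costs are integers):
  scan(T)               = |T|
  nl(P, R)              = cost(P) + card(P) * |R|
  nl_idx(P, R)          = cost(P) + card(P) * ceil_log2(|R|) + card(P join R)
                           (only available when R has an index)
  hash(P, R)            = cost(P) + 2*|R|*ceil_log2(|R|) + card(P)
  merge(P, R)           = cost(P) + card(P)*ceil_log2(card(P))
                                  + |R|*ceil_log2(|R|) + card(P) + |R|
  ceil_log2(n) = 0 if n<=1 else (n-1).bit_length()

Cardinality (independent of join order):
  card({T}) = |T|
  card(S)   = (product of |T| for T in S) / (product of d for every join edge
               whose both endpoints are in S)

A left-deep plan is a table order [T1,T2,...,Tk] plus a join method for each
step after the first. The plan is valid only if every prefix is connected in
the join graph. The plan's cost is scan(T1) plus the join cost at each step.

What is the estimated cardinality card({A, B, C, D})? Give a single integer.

2000000

Tables in S: A(250), B(100), C(500), D(200)
Edges inside S: C-A(d=25), A-D(d=2), D-B(d=25)
numerator = 250 * 100 * 500 * 200 = 2500000000
denominator = 25 * 2 * 25 = 1250
card(S) = 2500000000 / 1250 = 2000000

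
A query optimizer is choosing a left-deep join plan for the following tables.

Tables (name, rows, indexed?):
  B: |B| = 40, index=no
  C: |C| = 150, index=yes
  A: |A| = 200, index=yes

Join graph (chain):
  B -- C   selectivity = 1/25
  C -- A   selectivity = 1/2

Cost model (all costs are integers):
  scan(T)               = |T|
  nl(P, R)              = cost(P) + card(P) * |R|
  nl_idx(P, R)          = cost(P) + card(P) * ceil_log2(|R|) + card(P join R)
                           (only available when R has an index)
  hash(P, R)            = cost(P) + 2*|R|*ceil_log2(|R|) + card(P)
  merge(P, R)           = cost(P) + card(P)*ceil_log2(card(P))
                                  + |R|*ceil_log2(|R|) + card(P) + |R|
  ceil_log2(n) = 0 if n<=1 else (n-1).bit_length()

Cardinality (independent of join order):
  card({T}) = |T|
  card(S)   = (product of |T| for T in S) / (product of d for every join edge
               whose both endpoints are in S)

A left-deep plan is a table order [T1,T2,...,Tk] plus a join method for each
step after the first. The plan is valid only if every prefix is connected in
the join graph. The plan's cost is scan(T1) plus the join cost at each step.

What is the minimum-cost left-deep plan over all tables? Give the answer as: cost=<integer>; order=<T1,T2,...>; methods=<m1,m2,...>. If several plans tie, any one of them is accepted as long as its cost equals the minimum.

cost=4040; order=B,C,A; methods=nl_idx,hash

Selinger DP (subsets sized 1..n):
  {B}: scan cost=40, card=40
  {C}: scan cost=150, card=150
  {A}: scan cost=200, card=200
  {BC}: card=240; try (C,nl_idx)→600, (B,hash)→780, (C,merge)→1670, (B,merge)→1780, (C,hash)→2480, (C,nl)→6040 …(+1); best=600 via (C,nl_idx)
  {AC}: card=15000; try (C,hash)→2800, (A,merge)→3300, (C,merge)→3350, (A,hash)→3500, (A,nl_idx)→16350, (C,nl_idx)→16800 …(+2); best=2800 via (C,hash)
  {ABC}: card=24000; try (A,hash)→4040, (A,merge)→4560, (B,hash)→18280, (A,nl_idx)→26520, (A,nl)→48600, (B,merge)→228080 …(+1); best=4040 via (A,hash)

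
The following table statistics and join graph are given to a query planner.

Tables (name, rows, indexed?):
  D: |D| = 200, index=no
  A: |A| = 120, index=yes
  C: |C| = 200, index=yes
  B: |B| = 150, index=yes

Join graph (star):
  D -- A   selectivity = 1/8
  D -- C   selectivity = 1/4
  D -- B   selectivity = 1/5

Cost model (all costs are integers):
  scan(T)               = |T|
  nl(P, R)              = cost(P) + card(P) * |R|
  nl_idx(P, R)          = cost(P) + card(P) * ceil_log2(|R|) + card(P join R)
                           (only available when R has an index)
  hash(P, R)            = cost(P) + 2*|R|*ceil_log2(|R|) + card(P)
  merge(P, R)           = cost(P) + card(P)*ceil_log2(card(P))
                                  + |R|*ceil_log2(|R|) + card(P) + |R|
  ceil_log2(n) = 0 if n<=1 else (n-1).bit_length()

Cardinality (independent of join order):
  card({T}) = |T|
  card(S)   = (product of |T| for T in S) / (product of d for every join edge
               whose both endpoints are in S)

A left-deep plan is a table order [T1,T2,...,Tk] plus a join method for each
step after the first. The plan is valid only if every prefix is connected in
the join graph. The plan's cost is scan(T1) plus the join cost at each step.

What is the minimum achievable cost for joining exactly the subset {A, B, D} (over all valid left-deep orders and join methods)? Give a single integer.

7480

Selinger DP over subsets of {A,B,D}:
  {D}: scan cost=200, card=200
  {A}: scan cost=120, card=120
  {B}: scan cost=150, card=150
  {AD}: card=3000; try (A,hash)→2080, (D,merge)→2880, (A,merge)→2960, (D,hash)→3440, (A,nl_idx)→4600, (D,nl)→24120 …(+1); best=2080 via (A,hash)
  {BD}: card=6000; try (B,hash)→2800, (D,merge)→3300, (B,merge)→3350, (D,hash)→3500, (B,nl_idx)→7800, (D,nl)→30150 …(+1); best=2800 via (B,hash)
  {ABD}: card=90000; try (B,hash)→7480, (A,hash)→10480, (B,merge)→42430, (A,merge)→87760, (B,nl_idx)→116080, (A,nl_idx)→134800 …(+2); best=7480 via (B,hash)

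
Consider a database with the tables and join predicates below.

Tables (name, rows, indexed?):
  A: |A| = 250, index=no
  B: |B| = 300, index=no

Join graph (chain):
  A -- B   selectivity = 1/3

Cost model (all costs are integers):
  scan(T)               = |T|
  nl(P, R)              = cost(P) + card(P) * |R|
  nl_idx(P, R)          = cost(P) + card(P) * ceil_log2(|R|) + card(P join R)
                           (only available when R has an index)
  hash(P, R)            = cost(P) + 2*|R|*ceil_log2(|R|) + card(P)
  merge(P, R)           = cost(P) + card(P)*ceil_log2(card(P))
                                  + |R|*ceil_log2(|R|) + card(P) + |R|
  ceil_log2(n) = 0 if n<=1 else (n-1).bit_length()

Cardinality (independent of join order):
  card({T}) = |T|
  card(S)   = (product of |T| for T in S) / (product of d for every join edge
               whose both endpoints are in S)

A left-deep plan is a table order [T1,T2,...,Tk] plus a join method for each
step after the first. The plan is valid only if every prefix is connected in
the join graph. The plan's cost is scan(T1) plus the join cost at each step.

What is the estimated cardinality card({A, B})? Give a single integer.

Tables in S: A(250), B(300)
Edges inside S: A-B(d=3)
numerator = 250 * 300 = 75000
denominator = 3 = 3
card(S) = 75000 / 3 = 25000

25000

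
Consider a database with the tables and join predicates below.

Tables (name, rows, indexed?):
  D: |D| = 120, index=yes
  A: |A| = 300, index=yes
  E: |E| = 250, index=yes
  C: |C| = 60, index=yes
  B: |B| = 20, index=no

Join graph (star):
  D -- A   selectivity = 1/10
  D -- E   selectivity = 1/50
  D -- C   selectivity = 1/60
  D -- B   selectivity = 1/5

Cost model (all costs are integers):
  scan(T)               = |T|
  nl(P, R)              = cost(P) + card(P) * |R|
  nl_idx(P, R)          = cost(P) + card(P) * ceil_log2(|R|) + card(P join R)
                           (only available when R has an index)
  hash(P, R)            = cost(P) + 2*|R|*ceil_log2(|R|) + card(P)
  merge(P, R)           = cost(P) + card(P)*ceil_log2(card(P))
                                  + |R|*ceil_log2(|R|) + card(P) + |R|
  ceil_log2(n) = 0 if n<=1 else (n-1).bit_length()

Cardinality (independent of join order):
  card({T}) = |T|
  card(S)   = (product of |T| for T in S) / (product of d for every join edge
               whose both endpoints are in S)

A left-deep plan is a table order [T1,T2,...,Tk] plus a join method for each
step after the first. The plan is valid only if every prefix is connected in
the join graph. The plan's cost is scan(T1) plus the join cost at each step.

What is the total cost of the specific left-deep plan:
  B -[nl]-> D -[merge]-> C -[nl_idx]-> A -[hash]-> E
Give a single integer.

step 1: scan B: cost=20, card=20
step 2: join D via nl
    card(P join D) = 20*120/(5) = 480
    cost = 20 + 20*120 = 2420
step 3: join C via merge
    card(P join C) = 480*60/(60) = 480
    cost = 2420 + 480*9 + 60*6 + 480 + 60 = 7640
step 4: join A via nl_idx
    card(P join A) = 480*300/(10) = 14400
    cost = 7640 + 480*9 + 14400 = 26360
step 5: join E via hash
    card(P join E) = 14400*250/(50) = 72000
    cost = 26360 + 2*250*8 + 14400 = 44760

44760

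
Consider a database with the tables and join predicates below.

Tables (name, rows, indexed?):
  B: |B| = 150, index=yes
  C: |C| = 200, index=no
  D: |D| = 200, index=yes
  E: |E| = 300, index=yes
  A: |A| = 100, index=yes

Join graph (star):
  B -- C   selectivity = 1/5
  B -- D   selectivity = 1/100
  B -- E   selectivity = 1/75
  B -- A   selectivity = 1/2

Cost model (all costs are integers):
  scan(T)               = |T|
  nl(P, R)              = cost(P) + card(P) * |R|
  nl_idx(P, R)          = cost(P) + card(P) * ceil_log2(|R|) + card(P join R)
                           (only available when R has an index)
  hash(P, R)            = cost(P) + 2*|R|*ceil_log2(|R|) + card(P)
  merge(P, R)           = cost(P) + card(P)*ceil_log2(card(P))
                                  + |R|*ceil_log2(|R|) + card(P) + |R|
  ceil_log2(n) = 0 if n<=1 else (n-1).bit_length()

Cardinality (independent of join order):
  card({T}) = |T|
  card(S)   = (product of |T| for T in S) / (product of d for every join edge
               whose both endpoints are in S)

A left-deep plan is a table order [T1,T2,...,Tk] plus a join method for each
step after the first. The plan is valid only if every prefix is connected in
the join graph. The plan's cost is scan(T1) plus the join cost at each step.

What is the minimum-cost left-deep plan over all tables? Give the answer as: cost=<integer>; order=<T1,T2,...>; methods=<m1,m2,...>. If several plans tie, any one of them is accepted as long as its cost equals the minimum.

Selinger DP (subsets sized 1..n):
  {B}: scan cost=150, card=150
  {C}: scan cost=200, card=200
  {D}: scan cost=200, card=200
  {E}: scan cost=300, card=300
  {A}: scan cost=100, card=100
  {BC}: card=6000; try (B,hash)→2800, (C,merge)→3300, (B,merge)→3350, (C,hash)→3500, (B,nl_idx)→7800, (C,nl)→30150 …(+1); best=2800 via (B,hash)
  {BD}: card=300; try (D,nl_idx)→1650, (B,nl_idx)→2100, (B,hash)→2800, (D,merge)→3300, (B,merge)→3350, (D,hash)→3500 …(+2); best=1650 via (D,nl_idx)
  {BE}: card=600; try (E,nl_idx)→2100, (B,hash)→3000, (B,nl_idx)→3300, (E,merge)→4500, (B,merge)→4650, (E,hash)→5700 …(+2); best=2100 via (E,nl_idx)
  {AB}: card=7500; try (A,hash)→1700, (B,merge)→2250, (A,merge)→2300, (B,hash)→2600, (B,nl_idx)→8400, (A,nl_idx)→8700 …(+2); best=1700 via (A,hash)
  {BCD}: card=12000; try (C,hash)→5150, (C,merge)→6450, (D,hash)→12000, (C,nl)→61650, (D,nl_idx)→62800, (D,merge)→88600 …(+1); best=5150 via (C,hash)
  {BCE}: card=24000; try (C,hash)→5900, (C,merge)→10500, (E,hash)→14200, (E,nl_idx)→80800, (E,merge)→89800, (C,nl)→122100 …(+1); best=5900 via (C,hash)
  {ABC}: card=300000; try (A,hash)→10200, (C,hash)→12400, (A,merge)→87600, (C,merge)→108500, (A,nl_idx)→344800, (A,nl)→602800 …(+1); best=10200 via (A,hash)
  {BDE}: card=1200; try (E,nl_idx)→5550, (D,hash)→5900, (E,hash)→7350, (E,merge)→7650, (D,nl_idx)→8100, (D,merge)→10500 …(+2); best=5550 via (E,nl_idx)
  {ABD}: card=15000; try (A,hash)→3350, (A,merge)→5450, (D,hash)→12400, (A,nl_idx)→18750, (A,nl)→31650, (D,nl_idx)→76700 …(+2); best=3350 via (A,hash)
  {ABE}: card=30000; try (A,hash)→4100, (A,merge)→9500, (E,hash)→14600, (A,nl_idx)→36300, (A,nl)→62100, (E,nl_idx)→99200 …(+2); best=4100 via (A,hash)
  {BCDE}: card=48000; try (C,hash)→9950, (C,merge)→21750, (E,hash)→22550, (D,hash)→33100, (E,nl_idx)→161150, (E,merge)→188150 …(+5); best=9950 via (C,hash)
  {ABCD}: card=600000; try (A,hash)→18550, (C,hash)→21550, (A,merge)→185950, (C,merge)→230150, (D,hash)→313400, (A,nl_idx)→689150 …(+5); best=18550 via (A,hash)
  {ABCE}: card=1200000; try (A,hash)→31300, (C,hash)→37300, (E,hash)→315600, (A,merge)→390700, (C,merge)→485900, (A,nl_idx)→1373900 …(+5); best=31300 via (A,hash)
  {ABDE}: card=60000; try (A,hash)→8150, (A,merge)→20750, (E,hash)→23750, (D,hash)→37300, (A,nl_idx)→73950, (A,nl)→125550 …(+6); best=8150 via (A,hash)
  {ABCDE}: card=2400000; try (A,hash)→59350, (C,hash)→71350, (E,hash)→623950, (A,merge)→826750, (C,merge)→1029950, (D,hash)→1234500 …(+9); best=59350 via (A,hash)

cost=59350; order=B,D,E,C,A; methods=nl_idx,nl_idx,hash,hash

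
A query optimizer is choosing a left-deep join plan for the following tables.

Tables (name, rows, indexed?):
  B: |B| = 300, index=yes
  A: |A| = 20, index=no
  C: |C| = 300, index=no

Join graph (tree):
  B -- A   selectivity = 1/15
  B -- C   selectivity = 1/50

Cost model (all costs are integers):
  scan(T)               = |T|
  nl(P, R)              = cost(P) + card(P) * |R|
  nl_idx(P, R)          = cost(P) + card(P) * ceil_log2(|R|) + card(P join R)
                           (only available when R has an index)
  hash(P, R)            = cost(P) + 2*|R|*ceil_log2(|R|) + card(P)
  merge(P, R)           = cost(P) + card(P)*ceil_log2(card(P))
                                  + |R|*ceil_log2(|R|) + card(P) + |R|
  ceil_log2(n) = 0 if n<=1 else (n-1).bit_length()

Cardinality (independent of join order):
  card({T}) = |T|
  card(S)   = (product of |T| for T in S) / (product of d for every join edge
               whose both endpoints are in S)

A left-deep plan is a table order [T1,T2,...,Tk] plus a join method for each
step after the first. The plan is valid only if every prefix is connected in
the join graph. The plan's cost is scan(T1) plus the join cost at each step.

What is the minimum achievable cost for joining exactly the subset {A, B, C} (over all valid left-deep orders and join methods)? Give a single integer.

Selinger DP over subsets of {A,B,C}:
  {B}: scan cost=300, card=300
  {A}: scan cost=20, card=20
  {C}: scan cost=300, card=300
  {AB}: card=400; try (B,nl_idx)→600, (A,hash)→800, (B,merge)→3140, (A,merge)→3420, (B,hash)→5440, (B,nl)→6020 …(+1); best=600 via (B,nl_idx)
  {BC}: card=1800; try (B,nl_idx)→4800, (C,hash)→6000, (B,hash)→6000, (C,merge)→6300, (B,merge)→6300, (C,nl)→90300 …(+1); best=4800 via (B,nl_idx)
  {ABC}: card=2400; try (C,hash)→6400, (A,hash)→6800, (C,merge)→7600, (A,merge)→26520, (A,nl)→40800, (C,nl)→120600; best=6400 via (C,hash)

6400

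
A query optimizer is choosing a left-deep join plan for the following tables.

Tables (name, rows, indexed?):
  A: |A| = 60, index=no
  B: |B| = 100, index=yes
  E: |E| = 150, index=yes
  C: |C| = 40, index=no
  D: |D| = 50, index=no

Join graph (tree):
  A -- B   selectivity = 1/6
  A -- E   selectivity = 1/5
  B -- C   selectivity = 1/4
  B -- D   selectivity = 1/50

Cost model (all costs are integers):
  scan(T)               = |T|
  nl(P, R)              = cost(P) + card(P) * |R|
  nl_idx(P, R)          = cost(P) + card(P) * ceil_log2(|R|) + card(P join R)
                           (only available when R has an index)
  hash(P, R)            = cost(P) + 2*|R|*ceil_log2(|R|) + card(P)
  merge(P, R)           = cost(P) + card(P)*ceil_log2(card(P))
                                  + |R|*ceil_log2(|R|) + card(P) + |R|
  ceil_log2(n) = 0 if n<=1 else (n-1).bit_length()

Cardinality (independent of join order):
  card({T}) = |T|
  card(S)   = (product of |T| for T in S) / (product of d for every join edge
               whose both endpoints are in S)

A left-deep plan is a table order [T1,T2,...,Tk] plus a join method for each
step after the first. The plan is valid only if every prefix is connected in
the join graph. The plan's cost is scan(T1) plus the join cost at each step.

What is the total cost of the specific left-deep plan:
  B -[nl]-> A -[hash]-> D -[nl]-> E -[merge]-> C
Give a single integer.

step 1: scan B: cost=100, card=100
step 2: join A via nl
    card(P join A) = 100*60/(6) = 1000
    cost = 100 + 100*60 = 6100
step 3: join D via hash
    card(P join D) = 1000*50/(50) = 1000
    cost = 6100 + 2*50*6 + 1000 = 7700
step 4: join E via nl
    card(P join E) = 1000*150/(5) = 30000
    cost = 7700 + 1000*150 = 157700
step 5: join C via merge
    card(P join C) = 30000*40/(4) = 300000
    cost = 157700 + 30000*15 + 40*6 + 30000 + 40 = 637980

637980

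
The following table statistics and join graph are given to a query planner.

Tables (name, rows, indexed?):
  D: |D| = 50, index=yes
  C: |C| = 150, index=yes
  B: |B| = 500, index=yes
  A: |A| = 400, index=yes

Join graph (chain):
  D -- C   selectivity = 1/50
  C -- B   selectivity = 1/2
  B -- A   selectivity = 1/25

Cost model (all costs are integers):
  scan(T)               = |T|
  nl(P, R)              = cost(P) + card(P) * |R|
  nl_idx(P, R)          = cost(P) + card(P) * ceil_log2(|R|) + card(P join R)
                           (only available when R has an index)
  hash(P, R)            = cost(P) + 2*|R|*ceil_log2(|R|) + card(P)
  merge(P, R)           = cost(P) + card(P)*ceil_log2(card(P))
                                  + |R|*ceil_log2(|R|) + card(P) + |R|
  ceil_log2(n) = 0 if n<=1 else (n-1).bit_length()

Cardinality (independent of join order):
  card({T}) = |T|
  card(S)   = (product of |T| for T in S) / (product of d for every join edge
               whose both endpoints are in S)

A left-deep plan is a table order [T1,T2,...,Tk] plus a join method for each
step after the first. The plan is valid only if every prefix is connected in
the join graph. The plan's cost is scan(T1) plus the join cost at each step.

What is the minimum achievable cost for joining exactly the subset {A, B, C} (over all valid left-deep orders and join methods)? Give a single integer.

Selinger DP over subsets of {A,B,C}:
  {C}: scan cost=150, card=150
  {B}: scan cost=500, card=500
  {A}: scan cost=400, card=400
  {BC}: card=37500; try (C,hash)→3400, (B,merge)→6500, (C,merge)→6850, (B,hash)→9300, (B,nl_idx)→39000, (C,nl_idx)→42000 …(+2); best=3400 via (C,hash)
  {AB}: card=8000; try (A,hash)→8200, (B,merge)→9400, (A,merge)→9500, (B,hash)→9800, (B,nl_idx)→12000, (A,nl_idx)→13000 …(+2); best=8200 via (A,hash)
  {ABC}: card=600000; try (C,hash)→18600, (A,hash)→48100, (C,merge)→121550, (A,merge)→644900, (C,nl_idx)→672200, (A,nl_idx)→940900 …(+2); best=18600 via (C,hash)

18600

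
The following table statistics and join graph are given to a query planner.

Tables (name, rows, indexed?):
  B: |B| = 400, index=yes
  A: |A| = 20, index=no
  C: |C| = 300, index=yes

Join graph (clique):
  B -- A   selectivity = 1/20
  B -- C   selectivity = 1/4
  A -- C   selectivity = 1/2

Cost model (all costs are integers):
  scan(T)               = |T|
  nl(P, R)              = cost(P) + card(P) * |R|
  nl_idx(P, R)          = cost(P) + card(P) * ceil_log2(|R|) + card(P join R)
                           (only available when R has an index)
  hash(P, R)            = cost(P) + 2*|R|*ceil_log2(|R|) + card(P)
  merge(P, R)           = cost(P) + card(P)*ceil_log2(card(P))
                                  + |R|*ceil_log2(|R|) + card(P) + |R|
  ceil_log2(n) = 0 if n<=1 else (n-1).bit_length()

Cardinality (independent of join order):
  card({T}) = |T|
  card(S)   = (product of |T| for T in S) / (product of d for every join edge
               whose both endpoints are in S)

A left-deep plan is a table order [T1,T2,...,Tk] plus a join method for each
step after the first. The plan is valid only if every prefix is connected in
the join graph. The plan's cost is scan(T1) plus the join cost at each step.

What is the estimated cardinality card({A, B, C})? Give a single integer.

15000

Tables in S: A(20), B(400), C(300)
Edges inside S: B-A(d=20), B-C(d=4), A-C(d=2)
numerator = 20 * 400 * 300 = 2400000
denominator = 20 * 4 * 2 = 160
card(S) = 2400000 / 160 = 15000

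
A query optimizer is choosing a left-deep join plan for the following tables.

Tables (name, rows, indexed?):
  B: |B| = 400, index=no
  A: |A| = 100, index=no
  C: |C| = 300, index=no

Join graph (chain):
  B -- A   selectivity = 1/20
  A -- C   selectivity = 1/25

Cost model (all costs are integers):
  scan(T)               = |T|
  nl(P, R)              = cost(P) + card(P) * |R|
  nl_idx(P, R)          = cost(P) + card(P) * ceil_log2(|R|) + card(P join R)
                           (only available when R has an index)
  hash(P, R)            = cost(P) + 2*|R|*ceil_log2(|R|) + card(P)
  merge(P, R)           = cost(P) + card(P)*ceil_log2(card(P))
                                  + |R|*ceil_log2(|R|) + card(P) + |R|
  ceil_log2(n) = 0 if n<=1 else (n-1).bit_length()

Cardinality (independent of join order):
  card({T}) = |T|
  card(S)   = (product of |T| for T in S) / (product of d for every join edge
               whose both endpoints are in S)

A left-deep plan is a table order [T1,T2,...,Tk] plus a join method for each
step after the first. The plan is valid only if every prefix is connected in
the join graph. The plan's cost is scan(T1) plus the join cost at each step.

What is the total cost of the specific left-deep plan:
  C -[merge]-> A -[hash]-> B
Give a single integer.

step 1: scan C: cost=300, card=300
step 2: join A via merge
    card(P join A) = 300*100/(25) = 1200
    cost = 300 + 300*9 + 100*7 + 300 + 100 = 4100
step 3: join B via hash
    card(P join B) = 1200*400/(20) = 24000
    cost = 4100 + 2*400*9 + 1200 = 12500

12500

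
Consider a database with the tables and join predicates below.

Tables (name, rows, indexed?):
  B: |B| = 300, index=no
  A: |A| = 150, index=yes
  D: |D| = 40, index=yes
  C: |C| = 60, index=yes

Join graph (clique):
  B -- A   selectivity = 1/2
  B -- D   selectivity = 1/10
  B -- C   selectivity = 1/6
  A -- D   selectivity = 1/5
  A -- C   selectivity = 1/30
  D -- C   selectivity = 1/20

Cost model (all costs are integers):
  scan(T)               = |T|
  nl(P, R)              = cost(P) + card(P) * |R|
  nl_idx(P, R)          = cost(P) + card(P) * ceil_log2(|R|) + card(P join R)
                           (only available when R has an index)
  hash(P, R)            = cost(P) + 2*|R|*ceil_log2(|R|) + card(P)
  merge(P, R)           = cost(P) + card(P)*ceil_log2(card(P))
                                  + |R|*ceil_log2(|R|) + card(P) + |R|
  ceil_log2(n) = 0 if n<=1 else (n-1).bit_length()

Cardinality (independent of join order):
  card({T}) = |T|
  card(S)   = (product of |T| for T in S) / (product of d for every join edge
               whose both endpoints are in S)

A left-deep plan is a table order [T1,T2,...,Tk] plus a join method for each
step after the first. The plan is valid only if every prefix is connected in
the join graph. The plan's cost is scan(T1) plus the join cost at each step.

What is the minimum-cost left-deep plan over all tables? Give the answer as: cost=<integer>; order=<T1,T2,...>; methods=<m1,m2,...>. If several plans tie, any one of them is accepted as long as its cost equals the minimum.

Selinger DP (subsets sized 1..n):
  {B}: scan cost=300, card=300
  {A}: scan cost=150, card=150
  {D}: scan cost=40, card=40
  {C}: scan cost=60, card=60
  {AB}: card=22500; try (A,hash)→3000, (B,merge)→4500, (A,merge)→4650, (B,hash)→5700, (A,nl_idx)→25200, (B,nl)→45150 …(+1); best=3000 via (A,hash)
  {BD}: card=1200; try (D,hash)→1080, (D,nl_idx)→3300, (B,merge)→3320, (D,merge)→3580, (B,hash)→5480, (B,nl)→12040 …(+1); best=1080 via (D,hash)
  {BC}: card=3000; try (C,hash)→1320, (B,merge)→3480, (C,merge)→3720, (C,nl_idx)→5100, (B,hash)→5520, (B,nl)→18060 …(+1); best=1320 via (C,hash)
  {AD}: card=1200; try (D,hash)→780, (A,nl_idx)→1560, (A,merge)→1670, (D,merge)→1780, (D,nl_idx)→2250, (A,hash)→2480 …(+2); best=780 via (D,hash)
  {AC}: card=300; try (A,nl_idx)→840, (C,hash)→1020, (C,nl_idx)→1350, (A,merge)→1830, (C,merge)→1920, (A,hash)→2520 …(+2); best=840 via (A,nl_idx)
  {CD}: card=120; try (C,nl_idx)→400, (D,nl_idx)→540, (D,hash)→600, (C,merge)→740, (D,merge)→760, (C,hash)→800 …(+2); best=400 via (C,nl_idx)
  {ABD}: card=18000; try (A,hash)→4680, (B,hash)→7380, (A,merge)→16830, (B,merge)→18180, (D,hash)→25980, (A,nl_idx)→28680 …(+5); best=4680 via (A,hash)
  {ABC}: card=7500; try (B,hash)→6540, (A,hash)→6720, (B,merge)→6840, (C,hash)→26220, (A,nl_idx)→32820, (A,merge)→41670 …(+5); best=6540 via (B,hash)
  {BCD}: card=600; try (C,hash)→3000, (B,merge)→4360, (D,hash)→4800, (B,hash)→5920, (C,nl_idx)→8880, (C,merge)→15900 …(+5); best=3000 via (C,hash)
  {ACD}: card=120; try (A,nl_idx)→1480, (D,hash)→1620, (C,hash)→2700, (A,merge)→2710, (D,nl_idx)→2760, (A,hash)→2920 …(+6); best=1480 via (A,nl_idx)
  {ABCD}: card=300; try (B,merge)→5440, (A,hash)→6000, (B,hash)→7000, (A,nl_idx)→8100, (A,merge)→10950, (D,hash)→14520 …(+9); best=5440 via (B,merge)

cost=5440; order=D,C,A,B; methods=nl_idx,nl_idx,merge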